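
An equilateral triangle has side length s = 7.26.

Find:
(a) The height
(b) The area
(a) Height h = s·√3/2 = 7.26·√3/2 = 6.287
(b) Area = (√3/4)·s² = (√3/4)·7.26² = (√3/4)·52.7076 = 22.82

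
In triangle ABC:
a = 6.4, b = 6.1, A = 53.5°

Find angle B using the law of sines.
sin(B)/b = sin(A)/a
sin(B) = b·sin(A)/a = 6.1·sin(53.5°)/6.4 = 0.766176
B = arcsin(0.766176) = 50.01°  (b ≤ a, so B ≤ A and the acute solution is unique)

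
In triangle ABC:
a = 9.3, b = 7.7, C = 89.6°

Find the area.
Using A = ½ab·sin(C):
A = ½·9.3·7.7·sin(89.6°) = ½·71.61·0.999976 = 35.8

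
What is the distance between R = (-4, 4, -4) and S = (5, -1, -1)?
d = √[(9)² + (-5)² + (3)²] = √115 = 10.72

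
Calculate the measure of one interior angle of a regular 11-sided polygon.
Interior angle of a regular n-gon = (n-2)*180/n
Interior angle = (11-2)*180/11
Interior angle = 9*180/11
Interior angle = 1620/11
Interior angle = 147.27 degrees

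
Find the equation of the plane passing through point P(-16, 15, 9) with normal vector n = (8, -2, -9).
d = n·P = (8)(-16) + (-2)(15) + (-9)(9) = -239
Plane: 8x - 2y - 9z = -239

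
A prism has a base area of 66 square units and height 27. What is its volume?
Volume = base area * height
Volume = 66 * 27
Volume = 1782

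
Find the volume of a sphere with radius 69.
Volume = (4/3) * pi * r³
Volume = (4/3) * pi * 69³
Volume = (4/3) * pi * 328509
Volume = 1376055.28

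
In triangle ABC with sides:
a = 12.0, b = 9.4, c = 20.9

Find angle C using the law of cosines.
cos(C) = (a² + b² - c²)/(2ab)
cos(C) = (12.0² + 9.4² - 20.9²)/(2·12.0·9.4) = -204.45/225.6 = -0.906250
C = arccos(-0.906250) = 155°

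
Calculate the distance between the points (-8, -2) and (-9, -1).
Using the distance formula: d = sqrt((x₂-x₁)² + (y₂-y₁)²)
dx = (-9) - (-8) = -1
dy = (-1) - (-2) = 1
d = sqrt((-1)² + 1²) = sqrt(1 + 1) = sqrt(2) = 1.41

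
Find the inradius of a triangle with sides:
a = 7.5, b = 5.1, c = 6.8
s = (a+b+c)/2 = (7.5+5.1+6.8)/2 = 9.7
Area = √(s(s-a)(s-b)(s-c)) = √(9.7·2.2·4.6·2.9) = 16.8723
r = Area/s = 16.8723/9.7 = 1.739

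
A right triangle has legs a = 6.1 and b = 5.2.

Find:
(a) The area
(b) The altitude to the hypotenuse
(a) Area = ½ab = ½·6.1·5.2 = 15.86
(b) Hypotenuse c = √(6.1² + 5.2²) = √64.25 = 8.01561
    Area = ½·c·h_c  →  h_c = 2·Area/c = 2·15.86/8.01561 = 3.957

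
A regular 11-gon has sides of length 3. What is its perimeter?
Perimeter = number of sides * side length
Perimeter = 11 * 3
Perimeter = 33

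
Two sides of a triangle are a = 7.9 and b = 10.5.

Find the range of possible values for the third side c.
By the triangle inequality: |a - b| < c < a + b
|7.9 - 10.5| < c < 7.9 + 10.5
2.6 < c < 18.4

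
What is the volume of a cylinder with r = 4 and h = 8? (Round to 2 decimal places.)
Volume = pi * r² * h
Volume = pi * 4² * 8
Volume = pi * 16 * 8
Volume = pi * 128
Volume = 402.12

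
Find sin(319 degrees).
sin(319 degrees) = -0.6561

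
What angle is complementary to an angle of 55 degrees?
Complementary angles sum to 90 degrees.
Other angle = 90 - 55
Other angle = 35 degrees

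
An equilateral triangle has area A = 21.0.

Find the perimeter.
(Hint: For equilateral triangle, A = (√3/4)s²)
A = (√3/4)s²  →  s² = 4A/√3 = 4·21.0/√3 = 48.4974
s = 6.96401
Perimeter = 3s = 20.89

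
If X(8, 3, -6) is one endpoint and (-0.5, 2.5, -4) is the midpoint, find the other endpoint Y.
Y = (2×(-0.5) - 8, 2×2.5 - 3, 2×(-4) - (-6)) = (-9, 2, -2)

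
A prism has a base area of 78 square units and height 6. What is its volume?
Volume = base area * height
Volume = 78 * 6
Volume = 468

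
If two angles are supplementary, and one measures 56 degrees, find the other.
Supplementary angles sum to 180 degrees.
Other angle = 180 - 56
Other angle = 124 degrees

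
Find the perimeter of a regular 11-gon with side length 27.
Perimeter = number of sides * side length
Perimeter = 11 * 27
Perimeter = 297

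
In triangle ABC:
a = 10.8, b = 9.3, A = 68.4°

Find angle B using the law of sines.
sin(B)/b = sin(A)/a
sin(B) = b·sin(A)/a = 9.3·sin(68.4°)/10.8 = 0.800641
B = arcsin(0.800641) = 53.19°  (b ≤ a, so B ≤ A and the acute solution is unique)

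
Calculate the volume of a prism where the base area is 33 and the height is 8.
Volume = base area * height
Volume = 33 * 8
Volume = 264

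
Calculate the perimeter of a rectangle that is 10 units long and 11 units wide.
Perimeter = 2 * (length + width)
Perimeter = 2 * (10 + 11)
Perimeter = 2 * 21
Perimeter = 42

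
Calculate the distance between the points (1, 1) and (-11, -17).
Using the distance formula: d = sqrt((x₂-x₁)² + (y₂-y₁)²)
dx = (-11) - 1 = -12
dy = (-17) - 1 = -18
d = sqrt((-12)² + (-18)²) = sqrt(144 + 324) = sqrt(468) = 21.63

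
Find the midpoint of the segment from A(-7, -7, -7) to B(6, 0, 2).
Midpoint = ((-7+6)/2, (-7+0)/2, (-7+2)/2) = (-0.5, -3.5, -2.5)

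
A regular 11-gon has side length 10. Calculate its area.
For a regular 11-gon with side length s = 10:
Apothem a = s / (2*tan(pi/11)) = 10 / (2*tan(pi/11)) ≈ 17.0284
Perimeter P = 11 * 10 = 110
Area = (1/2) * P * a = (1/2) * 110 * 17.0284 = 936.56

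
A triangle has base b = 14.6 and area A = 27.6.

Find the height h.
A = ½bh  →  h = 2A/b
h = 2·27.6/14.6 = 3.781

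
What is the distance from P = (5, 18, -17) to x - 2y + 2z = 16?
d = |1(5) + (-2)(18) + 2(-17) - (16)| / √(1² + (-2)² + 2²) = 81/√9 = 27.0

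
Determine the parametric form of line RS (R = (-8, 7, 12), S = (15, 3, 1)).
Direction vector d = S - R = (23, -4, -11)
x = -8 + 23t, y = 7 - 4t, z = 12 - 11t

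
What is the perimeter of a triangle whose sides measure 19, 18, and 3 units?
Perimeter = sum of all sides
Perimeter = 19 + 18 + 3
Perimeter = 40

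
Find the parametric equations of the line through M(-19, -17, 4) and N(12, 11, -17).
Direction vector d = N - M = (31, 28, -21)
x = -19 + 31t, y = -17 + 28t, z = 4 - 21t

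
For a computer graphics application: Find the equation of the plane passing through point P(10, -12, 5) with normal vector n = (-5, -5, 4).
d = n·P = (-5)(10) + (-5)(-12) + (4)(5) = 30
Plane: -5x - 5y + 4z = 30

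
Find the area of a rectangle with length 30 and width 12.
Area = length * width
Area = 30 * 12
Area = 360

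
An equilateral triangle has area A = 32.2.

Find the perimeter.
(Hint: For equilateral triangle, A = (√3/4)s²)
A = (√3/4)s²  →  s² = 4A/√3 = 4·32.2/√3 = 74.3627
s = 8.62338
Perimeter = 3s = 25.87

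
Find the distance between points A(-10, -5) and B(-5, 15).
Using the distance formula: d = sqrt((x₂-x₁)² + (y₂-y₁)²)
dx = (-5) - (-10) = 5
dy = 15 - (-5) = 20
d = sqrt(5² + 20²) = sqrt(25 + 400) = sqrt(425) = 20.62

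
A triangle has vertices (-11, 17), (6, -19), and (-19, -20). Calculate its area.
Using the coordinate formula: Area = (1/2)|x₁(y₂-y₃) + x₂(y₃-y₁) + x₃(y₁-y₂)|
Area = (1/2)|(-11)((-19)-(-20)) + 6((-20)-17) + (-19)(17-(-19))|
Area = (1/2)|(-11)*1 + 6*(-37) + (-19)*36|
Area = (1/2)|(-11) + (-222) + (-684)|
Area = (1/2)*917 = 458.50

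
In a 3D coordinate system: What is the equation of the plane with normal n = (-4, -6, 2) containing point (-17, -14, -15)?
d = n·P = (-4)(-17) + (-6)(-14) + (2)(-15) = 122
Plane: -4x - 6y + 2z = 122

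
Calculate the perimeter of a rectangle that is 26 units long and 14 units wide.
Perimeter = 2 * (length + width)
Perimeter = 2 * (26 + 14)
Perimeter = 2 * 40
Perimeter = 80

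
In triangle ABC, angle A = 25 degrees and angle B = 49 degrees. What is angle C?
Sum of angles in a triangle = 180 degrees
Third angle = 180 - 25 - 49
Third angle = 106 degrees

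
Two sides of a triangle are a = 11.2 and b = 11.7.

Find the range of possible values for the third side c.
By the triangle inequality: |a - b| < c < a + b
|11.2 - 11.7| < c < 11.2 + 11.7
0.5 < c < 22.9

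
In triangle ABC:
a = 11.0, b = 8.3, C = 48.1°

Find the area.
Using A = ½ab·sin(C):
A = ½·11.0·8.3·sin(48.1°) = ½·91.3·0.744312 = 33.98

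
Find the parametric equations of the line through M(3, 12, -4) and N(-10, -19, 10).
Direction vector d = N - M = (-13, -31, 14)
x = 3 - 13t, y = 12 - 31t, z = -4 + 14t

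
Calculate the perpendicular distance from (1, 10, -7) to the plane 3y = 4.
d = |0(1) + 3(10) + 0(-7) - (4)| / √(0² + 3² + 0²) = 26/√9 = 8.667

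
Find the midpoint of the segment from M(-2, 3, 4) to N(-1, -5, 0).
Midpoint = ((-2-1)/2, (3-5)/2, (4+0)/2) = (-1.5, -1, 2)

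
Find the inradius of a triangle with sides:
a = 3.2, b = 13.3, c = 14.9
s = (a+b+c)/2 = (3.2+13.3+14.9)/2 = 15.7
Area = √(s(s-a)(s-b)(s-c)) = √(15.7·12.5·2.4·0.8) = 19.4113
r = Area/s = 19.4113/15.7 = 1.236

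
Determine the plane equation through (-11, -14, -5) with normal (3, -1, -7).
d = n·P = (3)(-11) + (-1)(-14) + (-7)(-5) = 16
Plane: 3x - y - 7z = 16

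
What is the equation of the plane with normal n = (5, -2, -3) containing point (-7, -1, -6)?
d = n·P = (5)(-7) + (-2)(-1) + (-3)(-6) = -15
Plane: 5x - 2y - 3z = -15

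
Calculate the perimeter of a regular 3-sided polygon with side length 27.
Perimeter = number of sides * side length
Perimeter = 3 * 27
Perimeter = 81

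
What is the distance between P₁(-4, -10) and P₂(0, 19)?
Using the distance formula: d = sqrt((x₂-x₁)² + (y₂-y₁)²)
dx = 0 - (-4) = 4
dy = 19 - (-10) = 29
d = sqrt(4² + 29²) = sqrt(16 + 841) = sqrt(857) = 29.27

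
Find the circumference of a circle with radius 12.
Circumference = 2 * pi * r
Circumference = 2 * pi * 12
Circumference = 75.40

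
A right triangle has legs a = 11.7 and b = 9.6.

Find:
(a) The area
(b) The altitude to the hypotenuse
(a) Area = ½ab = ½·11.7·9.6 = 56.16
(b) Hypotenuse c = √(11.7² + 9.6²) = √229.05 = 15.1344
    Area = ½·c·h_c  →  h_c = 2·Area/c = 2·56.16/15.1344 = 7.422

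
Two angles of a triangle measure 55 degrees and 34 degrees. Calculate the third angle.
Sum of angles in a triangle = 180 degrees
Third angle = 180 - 55 - 34
Third angle = 91 degrees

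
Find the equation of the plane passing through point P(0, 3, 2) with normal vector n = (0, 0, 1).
d = n·P = (0)(0) + (0)(3) + (1)(2) = 2
Plane: z = 2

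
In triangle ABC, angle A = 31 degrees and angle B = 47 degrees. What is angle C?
Sum of angles in a triangle = 180 degrees
Third angle = 180 - 31 - 47
Third angle = 102 degrees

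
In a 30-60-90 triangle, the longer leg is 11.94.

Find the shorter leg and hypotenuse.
In a 30-60-90 triangle, sides are in ratio 1 : √3 : 2.
Long leg = short leg·√3  →  short leg = 11.94/√3 = 6.894
Hypotenuse = 2·(short leg) = 2·11.94/√3 = 13.79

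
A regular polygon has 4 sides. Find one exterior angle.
Exterior angle of a regular n-gon = 360/n
Exterior angle = 360/4
Exterior angle = 90 degrees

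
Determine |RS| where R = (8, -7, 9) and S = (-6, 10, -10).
d = √[(-14)² + (17)² + (-19)²] = √846 = 29.09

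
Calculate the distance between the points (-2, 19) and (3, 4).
Using the distance formula: d = sqrt((x₂-x₁)² + (y₂-y₁)²)
dx = 3 - (-2) = 5
dy = 4 - 19 = -15
d = sqrt(5² + (-15)²) = sqrt(25 + 225) = sqrt(250) = 15.81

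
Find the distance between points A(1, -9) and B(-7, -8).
Using the distance formula: d = sqrt((x₂-x₁)² + (y₂-y₁)²)
dx = (-7) - 1 = -8
dy = (-8) - (-9) = 1
d = sqrt((-8)² + 1²) = sqrt(64 + 1) = sqrt(65) = 8.06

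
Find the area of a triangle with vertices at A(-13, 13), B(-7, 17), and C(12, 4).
Using the coordinate formula: Area = (1/2)|x₁(y₂-y₃) + x₂(y₃-y₁) + x₃(y₁-y₂)|
Area = (1/2)|(-13)(17-4) + (-7)(4-13) + 12(13-17)|
Area = (1/2)|(-13)*13 + (-7)*(-9) + 12*(-4)|
Area = (1/2)|(-169) + 63 + (-48)|
Area = (1/2)*154 = 77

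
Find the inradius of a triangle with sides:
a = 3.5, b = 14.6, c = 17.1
s = (a+b+c)/2 = (3.5+14.6+17.1)/2 = 17.6
Area = √(s(s-a)(s-b)(s-c)) = √(17.6·14.1·3·0.5) = 19.2935
r = Area/s = 19.2935/17.6 = 1.096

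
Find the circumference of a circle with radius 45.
Circumference = 2 * pi * r
Circumference = 2 * pi * 45
Circumference = 282.74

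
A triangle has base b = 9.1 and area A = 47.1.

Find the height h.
A = ½bh  →  h = 2A/b
h = 2·47.1/9.1 = 10.35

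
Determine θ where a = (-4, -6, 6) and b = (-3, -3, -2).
a·b = 18, |a|² = 88, |b|² = 22
cos θ = 18/√1936 ≈ 0.4091
θ ≈ 65.85°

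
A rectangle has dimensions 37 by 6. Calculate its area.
Area = length * width
Area = 37 * 6
Area = 222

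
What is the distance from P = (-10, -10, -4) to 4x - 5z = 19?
d = |4(-10) + 0(-10) + (-5)(-4) - (19)| / √(4² + 0² + (-5)²) = 39/√41 = 6.091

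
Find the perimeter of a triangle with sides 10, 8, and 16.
Perimeter = sum of all sides
Perimeter = 10 + 8 + 16
Perimeter = 34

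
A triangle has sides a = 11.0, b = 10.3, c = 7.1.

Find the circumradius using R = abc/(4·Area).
s = (a+b+c)/2 = 14.2
Area = √(s(s-a)(s-b)(s-c)) = √(14.2·3.2·3.9·7.1) = 35.4716
R = abc/(4·Area) = (11.0·10.3·7.1)/(4·35.4716) = 804.43/141.8864 = 5.67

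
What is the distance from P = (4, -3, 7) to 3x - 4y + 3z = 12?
d = |3(4) + (-4)(-3) + 3(7) - (12)| / √(3² + (-4)² + 3²) = 33/√34 = 5.659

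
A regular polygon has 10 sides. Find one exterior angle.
Exterior angle of a regular n-gon = 360/n
Exterior angle = 360/10
Exterior angle = 36 degrees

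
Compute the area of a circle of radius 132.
Area = pi * r²
Area = pi * 132²
Area = pi * 17424
Area = 54739.11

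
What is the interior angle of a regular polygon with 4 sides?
Interior angle of a regular n-gon = (n-2)*180/n
Interior angle = (4-2)*180/4
Interior angle = 2*180/4
Interior angle = 360/4
Interior angle = 90 degrees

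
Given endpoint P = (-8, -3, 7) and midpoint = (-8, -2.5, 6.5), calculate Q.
Q = (2×(-8) - (-8), 2×(-2.5) - (-3), 2×6.5 - 7) = (-8, -2, 6)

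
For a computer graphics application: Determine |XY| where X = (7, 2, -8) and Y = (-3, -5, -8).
d = √[(-10)² + (-7)² + (0)²] = √149 = 12.21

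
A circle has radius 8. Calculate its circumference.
Circumference = 2 * pi * r
Circumference = 2 * pi * 8
Circumference = 50.27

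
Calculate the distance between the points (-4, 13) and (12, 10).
Using the distance formula: d = sqrt((x₂-x₁)² + (y₂-y₁)²)
dx = 12 - (-4) = 16
dy = 10 - 13 = -3
d = sqrt(16² + (-3)²) = sqrt(256 + 9) = sqrt(265) = 16.28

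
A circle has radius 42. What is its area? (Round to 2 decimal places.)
Area = pi * r²
Area = pi * 42²
Area = pi * 1764
Area = 5541.77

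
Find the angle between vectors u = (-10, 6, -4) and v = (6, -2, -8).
u·v = -40, |u|² = 152, |v|² = 104
cos θ = -40/√15808 ≈ -0.3181
θ ≈ 108.6°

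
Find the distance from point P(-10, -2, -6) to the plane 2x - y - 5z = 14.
d = |2(-10) + (-1)(-2) + (-5)(-6) - (14)| / √(2² + (-1)² + (-5)²) = 2/√30 = 0.3651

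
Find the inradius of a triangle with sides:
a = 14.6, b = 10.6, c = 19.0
s = (a+b+c)/2 = (14.6+10.6+19.0)/2 = 22.1
Area = √(s(s-a)(s-b)(s-c)) = √(22.1·7.5·11.5·3.1) = 76.8699
r = Area/s = 76.8699/22.1 = 3.478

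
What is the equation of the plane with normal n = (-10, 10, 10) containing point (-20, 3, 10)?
d = n·P = (-10)(-20) + (10)(3) + (10)(10) = 330
Plane: -10x + 10y + 10z = 330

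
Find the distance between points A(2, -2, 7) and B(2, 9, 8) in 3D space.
d = √[(0)² + (11)² + (1)²] = √122 = 11.05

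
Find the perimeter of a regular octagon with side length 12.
Perimeter = number of sides * side length
Perimeter = 8 * 12
Perimeter = 96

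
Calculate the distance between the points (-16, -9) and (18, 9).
Using the distance formula: d = sqrt((x₂-x₁)² + (y₂-y₁)²)
dx = 18 - (-16) = 34
dy = 9 - (-9) = 18
d = sqrt(34² + 18²) = sqrt(1156 + 324) = sqrt(1480) = 38.47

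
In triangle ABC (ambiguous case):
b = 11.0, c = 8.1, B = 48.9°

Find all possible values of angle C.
sin(C)/c = sin(B)/b  →  sin(C) = c·sin(B)/b = 8.1·sin(48.9°)/11.0 = 0.554897
C₁ = arcsin(0.554897) = 33.7°,  C₂ = 180° - C₁ = 146.3°
Check C₂: A = 180° - 48.9° - 146.3° = -15.2° ≤ 0, rejected
C = 33.7° (one solution)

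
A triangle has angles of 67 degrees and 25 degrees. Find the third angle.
Sum of angles in a triangle = 180 degrees
Third angle = 180 - 67 - 25
Third angle = 88 degrees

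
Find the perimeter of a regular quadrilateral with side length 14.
Perimeter = number of sides * side length
Perimeter = 4 * 14
Perimeter = 56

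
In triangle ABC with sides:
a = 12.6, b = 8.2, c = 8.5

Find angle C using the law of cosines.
cos(C) = (a² + b² - c²)/(2ab)
cos(C) = (12.6² + 8.2² - 8.5²)/(2·12.6·8.2) = 153.75/206.64 = 0.744048
C = arccos(0.744048) = 41.92°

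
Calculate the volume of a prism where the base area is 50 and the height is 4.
Volume = base area * height
Volume = 50 * 4
Volume = 200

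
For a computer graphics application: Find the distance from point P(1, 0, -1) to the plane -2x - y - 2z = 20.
d = |(-2)(1) + (-1)(0) + (-2)(-1) - (20)| / √((-2)² + (-1)² + (-2)²) = 20/√9 = 6.667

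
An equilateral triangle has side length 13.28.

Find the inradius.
For an equilateral triangle, r = s/(2√3) where s is the side.
r = 13.28/(2√3) = 13.28/3.464102 = 3.834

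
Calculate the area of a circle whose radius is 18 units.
Area = pi * r²
Area = pi * 18²
Area = pi * 324
Area = 1017.88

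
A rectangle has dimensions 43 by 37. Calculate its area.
Area = length * width
Area = 43 * 37
Area = 1591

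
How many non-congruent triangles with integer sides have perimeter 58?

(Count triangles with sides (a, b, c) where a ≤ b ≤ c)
With a ≤ b ≤ c and a + b + c = 58, the triangle inequality a + b > c gives c < 58/2, so c ≤ 28.
Iterate a from 1 to ⌊p/3⌋ = 19; for each a, b ranges from a to ⌊(p−a)/2⌋ with c = p − a − b, keeping only c ≥ b.
Triples: (2, 28, 28), (3, 27, 28), (4, 26, 28), …
Count = 70 triangles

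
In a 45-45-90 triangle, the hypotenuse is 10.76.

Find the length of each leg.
In a 45-45-90 triangle, hypotenuse = leg·√2  →  leg = hypotenuse/√2
leg = 10.76/√2 = 7.608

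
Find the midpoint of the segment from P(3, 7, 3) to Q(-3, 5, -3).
Midpoint = ((3-3)/2, (7+5)/2, (3-3)/2) = (0, 6, 0)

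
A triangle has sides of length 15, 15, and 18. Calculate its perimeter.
Perimeter = sum of all sides
Perimeter = 15 + 15 + 18
Perimeter = 48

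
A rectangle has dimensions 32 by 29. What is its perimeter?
Perimeter = 2 * (length + width)
Perimeter = 2 * (32 + 29)
Perimeter = 2 * 61
Perimeter = 122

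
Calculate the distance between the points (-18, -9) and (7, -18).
Using the distance formula: d = sqrt((x₂-x₁)² + (y₂-y₁)²)
dx = 7 - (-18) = 25
dy = (-18) - (-9) = -9
d = sqrt(25² + (-9)²) = sqrt(625 + 81) = sqrt(706) = 26.57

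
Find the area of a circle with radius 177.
Area = pi * r²
Area = pi * 177²
Area = pi * 31329
Area = 98422.96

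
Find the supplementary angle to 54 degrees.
Supplementary angles sum to 180 degrees.
Other angle = 180 - 54
Other angle = 126 degrees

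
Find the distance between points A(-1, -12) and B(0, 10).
Using the distance formula: d = sqrt((x₂-x₁)² + (y₂-y₁)²)
dx = 0 - (-1) = 1
dy = 10 - (-12) = 22
d = sqrt(1² + 22²) = sqrt(1 + 484) = sqrt(485) = 22.02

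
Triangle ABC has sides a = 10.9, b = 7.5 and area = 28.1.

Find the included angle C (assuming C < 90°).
Area = ½ab·sin(C)  →  sin(C) = 2·Area/(ab)
sin(C) = 2·28.1/(10.9·7.5) = 0.687462
C = arcsin(0.687462) = 43.43°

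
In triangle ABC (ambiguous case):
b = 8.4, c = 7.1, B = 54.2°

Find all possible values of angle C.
sin(C)/c = sin(B)/b  →  sin(C) = c·sin(B)/b = 7.1·sin(54.2°)/8.4 = 0.685542
C₁ = arcsin(0.685542) = 43.28°,  C₂ = 180° - C₁ = 136.72°
Check C₂: A = 180° - 54.2° - 136.72° = -10.92° ≤ 0, rejected
C = 43.28° (one solution)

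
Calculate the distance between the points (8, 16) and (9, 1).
Using the distance formula: d = sqrt((x₂-x₁)² + (y₂-y₁)²)
dx = 9 - 8 = 1
dy = 1 - 16 = -15
d = sqrt(1² + (-15)²) = sqrt(1 + 225) = sqrt(226) = 15.03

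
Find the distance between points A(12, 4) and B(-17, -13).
Using the distance formula: d = sqrt((x₂-x₁)² + (y₂-y₁)²)
dx = (-17) - 12 = -29
dy = (-13) - 4 = -17
d = sqrt((-29)² + (-17)²) = sqrt(841 + 289) = sqrt(1130) = 33.62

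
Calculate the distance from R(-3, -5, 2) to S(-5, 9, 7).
d = √[(-2)² + (14)² + (5)²] = √225 = 15.0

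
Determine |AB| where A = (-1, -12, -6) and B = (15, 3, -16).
d = √[(16)² + (15)² + (-10)²] = √581 = 24.1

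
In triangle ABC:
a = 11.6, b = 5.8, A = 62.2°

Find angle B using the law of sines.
sin(B)/b = sin(A)/a
sin(B) = b·sin(A)/a = 5.8·sin(62.2°)/11.6 = 0.442290
B = arcsin(0.442290) = 26.25°  (b ≤ a, so B ≤ A and the acute solution is unique)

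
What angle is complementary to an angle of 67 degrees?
Complementary angles sum to 90 degrees.
Other angle = 90 - 67
Other angle = 23 degrees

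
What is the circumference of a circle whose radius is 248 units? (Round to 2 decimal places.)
Circumference = 2 * pi * r
Circumference = 2 * pi * 248
Circumference = 1558.23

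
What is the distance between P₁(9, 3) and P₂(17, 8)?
Using the distance formula: d = sqrt((x₂-x₁)² + (y₂-y₁)²)
dx = 17 - 9 = 8
dy = 8 - 3 = 5
d = sqrt(8² + 5²) = sqrt(64 + 25) = sqrt(89) = 9.43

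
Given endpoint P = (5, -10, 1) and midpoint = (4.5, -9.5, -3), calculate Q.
Q = (2×4.5 - 5, 2×(-9.5) - (-10), 2×(-3) - 1) = (4, -9, -7)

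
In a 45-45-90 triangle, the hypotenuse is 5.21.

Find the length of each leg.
In a 45-45-90 triangle, hypotenuse = leg·√2  →  leg = hypotenuse/√2
leg = 5.21/√2 = 3.684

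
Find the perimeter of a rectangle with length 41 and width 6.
Perimeter = 2 * (length + width)
Perimeter = 2 * (41 + 6)
Perimeter = 2 * 47
Perimeter = 94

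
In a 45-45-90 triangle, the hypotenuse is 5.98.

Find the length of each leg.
In a 45-45-90 triangle, hypotenuse = leg·√2  →  leg = hypotenuse/√2
leg = 5.98/√2 = 4.228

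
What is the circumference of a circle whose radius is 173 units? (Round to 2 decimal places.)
Circumference = 2 * pi * r
Circumference = 2 * pi * 173
Circumference = 1086.99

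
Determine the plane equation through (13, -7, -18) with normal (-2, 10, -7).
d = n·P = (-2)(13) + (10)(-7) + (-7)(-18) = 30
Plane: -2x + 10y - 7z = 30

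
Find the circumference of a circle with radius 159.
Circumference = 2 * pi * r
Circumference = 2 * pi * 159
Circumference = 999.03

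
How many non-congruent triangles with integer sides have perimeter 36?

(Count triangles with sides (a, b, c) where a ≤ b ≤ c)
With a ≤ b ≤ c and a + b + c = 36, the triangle inequality a + b > c gives c < 36/2, so c ≤ 17.
Iterate a from 1 to ⌊p/3⌋ = 12; for each a, b ranges from a to ⌊(p−a)/2⌋ with c = p − a − b, keeping only c ≥ b.
Triples: (2, 17, 17), (3, 16, 17), (4, 15, 17), …
Count = 27 triangles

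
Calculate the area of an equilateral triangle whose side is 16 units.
Area = (sqrt(3)/4) * s²
Area = (sqrt(3)/4) * 16²
Area = (sqrt(3)/4) * 256
Area = 110.85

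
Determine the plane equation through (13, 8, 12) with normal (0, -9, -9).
d = n·P = (0)(13) + (-9)(8) + (-9)(12) = -180
Plane: -9y - 9z = -180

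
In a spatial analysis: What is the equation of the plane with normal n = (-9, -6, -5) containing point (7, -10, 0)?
d = n·P = (-9)(7) + (-6)(-10) + (-5)(0) = -3
Plane: -9x - 6y - 5z = -3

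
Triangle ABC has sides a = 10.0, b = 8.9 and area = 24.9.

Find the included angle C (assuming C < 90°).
Area = ½ab·sin(C)  →  sin(C) = 2·Area/(ab)
sin(C) = 2·24.9/(10.0·8.9) = 0.559551
C = arcsin(0.559551) = 34.02°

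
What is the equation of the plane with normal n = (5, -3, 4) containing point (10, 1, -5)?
d = n·P = (5)(10) + (-3)(1) + (4)(-5) = 27
Plane: 5x - 3y + 4z = 27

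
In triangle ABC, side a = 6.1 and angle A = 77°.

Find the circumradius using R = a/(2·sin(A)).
R = a/(2·sin(A)) = 6.1/(2·sin(77°))
R = 6.1/(2·0.974370) = 6.1/1.948740 = 3.13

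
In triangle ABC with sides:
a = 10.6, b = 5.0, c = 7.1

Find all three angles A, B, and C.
By the law of cosines:
cos(A) = (b² + c² - a²)/(2bc) = -0.520423  →  A = 121.4°
cos(B) = (a² + c² - b²)/(2ac) = 0.915294  →  B = 23.75°
cos(C) = (a² + b² - c²)/(2ab) = 0.820283  →  C = 34.89°
Check: A + B + C = 180.0° ✓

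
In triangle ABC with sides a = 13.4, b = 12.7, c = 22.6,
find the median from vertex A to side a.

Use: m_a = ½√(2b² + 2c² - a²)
m_a = ½√(2·12.7² + 2·22.6² - 13.4²)
m_a = ½√(322.58 + 1021.52 - 179.56) = ½√1164.54 = 17.06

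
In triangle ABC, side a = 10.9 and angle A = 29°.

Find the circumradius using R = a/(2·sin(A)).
R = a/(2·sin(A)) = 10.9/(2·sin(29°))
R = 10.9/(2·0.484810) = 10.9/0.969619 = 11.24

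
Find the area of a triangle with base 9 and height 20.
Area = (1/2) * base * height
Area = (1/2) * 9 * 20
Area = 90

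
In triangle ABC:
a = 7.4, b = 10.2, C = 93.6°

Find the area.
Using A = ½ab·sin(C):
A = ½·7.4·10.2·sin(93.6°) = ½·75.48·0.998027 = 37.67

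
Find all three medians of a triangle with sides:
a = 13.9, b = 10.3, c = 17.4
Using m_x = ½√(2y² + 2z² - x²):
m_a = ½√(2·10.3² + 2·17.4² - 13.9²) = ½√624.49 = 12.49
m_b = ½√(2·13.9² + 2·17.4² - 10.3²) = ½√885.85 = 14.88
m_c = ½√(2·13.9² + 2·10.3² - 17.4²) = ½√295.84 = 8.6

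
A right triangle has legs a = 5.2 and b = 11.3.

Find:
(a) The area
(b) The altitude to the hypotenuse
(a) Area = ½ab = ½·5.2·11.3 = 29.38
(b) Hypotenuse c = √(5.2² + 11.3²) = √154.73 = 12.4391
    Area = ½·c·h_c  →  h_c = 2·Area/c = 2·29.38/12.4391 = 4.724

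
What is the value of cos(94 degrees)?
cos(94 degrees) = -0.0698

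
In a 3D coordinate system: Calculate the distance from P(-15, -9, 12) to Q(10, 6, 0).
d = √[(25)² + (15)² + (-12)²] = √994 = 31.53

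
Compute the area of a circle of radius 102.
Area = pi * r²
Area = pi * 102²
Area = pi * 10404
Area = 32685.13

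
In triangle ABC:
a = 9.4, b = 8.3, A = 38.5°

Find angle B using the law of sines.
sin(B)/b = sin(A)/a
sin(B) = b·sin(A)/a = 8.3·sin(38.5°)/9.4 = 0.549667
B = arcsin(0.549667) = 33.34°  (b ≤ a, so B ≤ A and the acute solution is unique)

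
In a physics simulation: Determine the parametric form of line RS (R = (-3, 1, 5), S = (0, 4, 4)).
Direction vector d = S - R = (3, 3, -1)
x = -3 + 3t, y = 1 + 3t, z = 5 - t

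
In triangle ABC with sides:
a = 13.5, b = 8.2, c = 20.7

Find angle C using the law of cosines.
cos(C) = (a² + b² - c²)/(2ab)
cos(C) = (13.5² + 8.2² - 20.7²)/(2·13.5·8.2) = -179/221.4 = -0.808491
C = arccos(-0.808491) = 143.9°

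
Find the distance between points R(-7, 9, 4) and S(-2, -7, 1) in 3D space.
d = √[(5)² + (-16)² + (-3)²] = √290 = 17.03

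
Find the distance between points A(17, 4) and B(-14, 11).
Using the distance formula: d = sqrt((x₂-x₁)² + (y₂-y₁)²)
dx = (-14) - 17 = -31
dy = 11 - 4 = 7
d = sqrt((-31)² + 7²) = sqrt(961 + 49) = sqrt(1010) = 31.78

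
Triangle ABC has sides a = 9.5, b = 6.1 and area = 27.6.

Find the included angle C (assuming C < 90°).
Area = ½ab·sin(C)  →  sin(C) = 2·Area/(ab)
sin(C) = 2·27.6/(9.5·6.1) = 0.952545
C = arcsin(0.952545) = 72.28°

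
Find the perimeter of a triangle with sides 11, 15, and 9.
Perimeter = sum of all sides
Perimeter = 11 + 15 + 9
Perimeter = 35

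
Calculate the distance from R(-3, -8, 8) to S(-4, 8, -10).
d = √[(-1)² + (16)² + (-18)²] = √581 = 24.1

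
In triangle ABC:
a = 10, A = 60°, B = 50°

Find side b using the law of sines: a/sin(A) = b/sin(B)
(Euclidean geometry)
b = a·sin(B)/sin(A) = 10·sin(50°)/sin(60°)
b = 10·0.766044/0.866025 = 8.846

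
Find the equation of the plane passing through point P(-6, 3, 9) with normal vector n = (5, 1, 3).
d = n·P = (5)(-6) + (1)(3) + (3)(9) = 0
Plane: 5x + y + 3z = 0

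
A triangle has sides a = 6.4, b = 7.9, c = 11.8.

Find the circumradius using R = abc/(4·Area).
s = (a+b+c)/2 = 13.05
Area = √(s(s-a)(s-b)(s-c)) = √(13.05·6.65·5.15·1.25) = 23.636
R = abc/(4·Area) = (6.4·7.9·11.8)/(4·23.636) = 596.608/94.544 = 6.31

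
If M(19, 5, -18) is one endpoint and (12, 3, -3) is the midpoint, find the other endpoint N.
N = (2×12 - 19, 2×3 - 5, 2×(-3) - (-18)) = (5, 1, 12)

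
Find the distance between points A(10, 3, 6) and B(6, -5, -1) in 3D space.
d = √[(-4)² + (-8)² + (-7)²] = √129 = 11.36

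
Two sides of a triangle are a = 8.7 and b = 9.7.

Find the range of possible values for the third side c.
By the triangle inequality: |a - b| < c < a + b
|8.7 - 9.7| < c < 8.7 + 9.7
1 < c < 18.4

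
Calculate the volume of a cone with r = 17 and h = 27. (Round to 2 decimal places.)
Volume = (1/3) * pi * r² * h
Volume = (1/3) * pi * 17² * 27
Volume = (1/3) * pi * 289 * 27
Volume = (1/3) * pi * 7803
Volume = 8171.28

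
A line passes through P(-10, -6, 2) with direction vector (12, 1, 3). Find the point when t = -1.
P(-1) = (-10 + 12(-1), -6 + 1(-1), 2 + 3(-1)) = (-22, -7, -1)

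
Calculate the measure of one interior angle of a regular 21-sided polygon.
Interior angle of a regular n-gon = (n-2)*180/n
Interior angle = (21-2)*180/21
Interior angle = 19*180/21
Interior angle = 3420/21
Interior angle = 162.86 degrees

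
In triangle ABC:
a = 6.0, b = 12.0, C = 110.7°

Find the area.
Using A = ½ab·sin(C):
A = ½·6.0·12.0·sin(110.7°) = ½·72·0.935444 = 33.68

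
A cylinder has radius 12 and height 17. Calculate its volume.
Volume = pi * r² * h
Volume = pi * 12² * 17
Volume = pi * 144 * 17
Volume = pi * 2448
Volume = 7690.62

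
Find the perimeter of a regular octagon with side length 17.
Perimeter = number of sides * side length
Perimeter = 8 * 17
Perimeter = 136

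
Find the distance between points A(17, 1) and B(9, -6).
Using the distance formula: d = sqrt((x₂-x₁)² + (y₂-y₁)²)
dx = 9 - 17 = -8
dy = (-6) - 1 = -7
d = sqrt((-8)² + (-7)²) = sqrt(64 + 49) = sqrt(113) = 10.63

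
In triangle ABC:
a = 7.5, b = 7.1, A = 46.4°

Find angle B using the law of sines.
sin(B)/b = sin(A)/a
sin(B) = b·sin(A)/a = 7.1·sin(46.4°)/7.5 = 0.685549
B = arcsin(0.685549) = 43.28°  (b ≤ a, so B ≤ A and the acute solution is unique)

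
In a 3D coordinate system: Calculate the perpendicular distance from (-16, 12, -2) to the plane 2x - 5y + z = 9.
d = |2(-16) + (-5)(12) + 1(-2) - (9)| / √(2² + (-5)² + 1²) = 103/√30 = 18.81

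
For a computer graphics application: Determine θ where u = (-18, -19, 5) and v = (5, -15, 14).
u·v = 265, |u|² = 710, |v|² = 446
cos θ = 265/√316660 ≈ 0.4709
θ ≈ 61.91°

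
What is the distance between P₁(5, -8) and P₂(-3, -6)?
Using the distance formula: d = sqrt((x₂-x₁)² + (y₂-y₁)²)
dx = (-3) - 5 = -8
dy = (-6) - (-8) = 2
d = sqrt((-8)² + 2²) = sqrt(64 + 4) = sqrt(68) = 8.25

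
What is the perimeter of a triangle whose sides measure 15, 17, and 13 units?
Perimeter = sum of all sides
Perimeter = 15 + 17 + 13
Perimeter = 45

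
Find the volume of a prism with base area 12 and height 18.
Volume = base area * height
Volume = 12 * 18
Volume = 216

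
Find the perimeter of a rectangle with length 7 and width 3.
Perimeter = 2 * (length + width)
Perimeter = 2 * (7 + 3)
Perimeter = 2 * 10
Perimeter = 20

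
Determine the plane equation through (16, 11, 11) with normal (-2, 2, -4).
d = n·P = (-2)(16) + (2)(11) + (-4)(11) = -54
Plane: -2x + 2y - 4z = -54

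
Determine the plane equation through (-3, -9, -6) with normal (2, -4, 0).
d = n·P = (2)(-3) + (-4)(-9) + (0)(-6) = 30
Plane: 2x - 4y = 30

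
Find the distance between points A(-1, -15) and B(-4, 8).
Using the distance formula: d = sqrt((x₂-x₁)² + (y₂-y₁)²)
dx = (-4) - (-1) = -3
dy = 8 - (-15) = 23
d = sqrt((-3)² + 23²) = sqrt(9 + 529) = sqrt(538) = 23.19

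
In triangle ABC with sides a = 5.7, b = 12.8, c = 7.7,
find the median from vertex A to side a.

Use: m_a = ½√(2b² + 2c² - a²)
m_a = ½√(2·12.8² + 2·7.7² - 5.7²)
m_a = ½√(327.68 + 118.58 - 32.49) = ½√413.77 = 10.17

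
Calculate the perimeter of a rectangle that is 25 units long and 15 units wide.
Perimeter = 2 * (length + width)
Perimeter = 2 * (25 + 15)
Perimeter = 2 * 40
Perimeter = 80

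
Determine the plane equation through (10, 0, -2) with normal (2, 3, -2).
d = n·P = (2)(10) + (3)(0) + (-2)(-2) = 24
Plane: 2x + 3y - 2z = 24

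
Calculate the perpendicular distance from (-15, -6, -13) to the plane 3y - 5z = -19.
d = |0(-15) + 3(-6) + (-5)(-13) - (-19)| / √(0² + 3² + (-5)²) = 66/√34 = 11.32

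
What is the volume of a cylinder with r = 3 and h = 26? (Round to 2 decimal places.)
Volume = pi * r² * h
Volume = pi * 3² * 26
Volume = pi * 9 * 26
Volume = pi * 234
Volume = 735.13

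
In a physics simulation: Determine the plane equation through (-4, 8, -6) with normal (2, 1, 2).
d = n·P = (2)(-4) + (1)(8) + (2)(-6) = -12
Plane: 2x + y + 2z = -12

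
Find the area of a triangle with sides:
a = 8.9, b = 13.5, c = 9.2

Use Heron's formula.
s = (a+b+c)/2 = (8.9+13.5+9.2)/2 = 15.8
A = √(s(s-a)(s-b)(s-c)) = √(15.8·6.9·2.3·6.6)
A = √1654.92 = 40.68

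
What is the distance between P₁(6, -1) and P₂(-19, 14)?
Using the distance formula: d = sqrt((x₂-x₁)² + (y₂-y₁)²)
dx = (-19) - 6 = -25
dy = 14 - (-1) = 15
d = sqrt((-25)² + 15²) = sqrt(625 + 225) = sqrt(850) = 29.15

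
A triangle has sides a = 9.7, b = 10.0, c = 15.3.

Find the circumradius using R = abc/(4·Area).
s = (a+b+c)/2 = 17.5
Area = √(s(s-a)(s-b)(s-c)) = √(17.5·7.8·7.5·2.2) = 47.4579
R = abc/(4·Area) = (9.7·10.0·15.3)/(4·47.4579) = 1484.1/189.8316 = 7.818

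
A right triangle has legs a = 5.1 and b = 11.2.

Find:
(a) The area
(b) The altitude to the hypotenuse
(a) Area = ½ab = ½·5.1·11.2 = 28.56
(b) Hypotenuse c = √(5.1² + 11.2²) = √151.45 = 12.3065
    Area = ½·c·h_c  →  h_c = 2·Area/c = 2·28.56/12.3065 = 4.641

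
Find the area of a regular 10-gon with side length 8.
For a regular 10-gon with side length s = 8:
Apothem a = s / (2*tan(pi/10)) = 8 / (2*tan(pi/10)) ≈ 12.3107
Perimeter P = 10 * 8 = 80
Area = (1/2) * P * a = (1/2) * 80 * 12.3107 = 492.43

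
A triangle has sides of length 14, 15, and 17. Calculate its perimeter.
Perimeter = sum of all sides
Perimeter = 14 + 15 + 17
Perimeter = 46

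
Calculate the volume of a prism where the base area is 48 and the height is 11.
Volume = base area * height
Volume = 48 * 11
Volume = 528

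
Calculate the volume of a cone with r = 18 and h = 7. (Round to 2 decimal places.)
Volume = (1/3) * pi * r² * h
Volume = (1/3) * pi * 18² * 7
Volume = (1/3) * pi * 324 * 7
Volume = (1/3) * pi * 2268
Volume = 2375.04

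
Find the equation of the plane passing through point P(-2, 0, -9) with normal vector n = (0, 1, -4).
d = n·P = (0)(-2) + (1)(0) + (-4)(-9) = 36
Plane: y - 4z = 36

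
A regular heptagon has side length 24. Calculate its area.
For a regular 7-gon with side length s = 24:
Apothem a = s / (2*tan(pi/7)) = 24 / (2*tan(pi/7)) ≈ 24.91826
Perimeter P = 7 * 24 = 168
Area = (1/2) * P * a = (1/2) * 168 * 24.91826 = 2093.13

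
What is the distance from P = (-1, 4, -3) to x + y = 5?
d = |1(-1) + 1(4) + 0(-3) - (5)| / √(1² + 1² + 0²) = 2/√2 = 1.414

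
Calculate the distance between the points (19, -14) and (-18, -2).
Using the distance formula: d = sqrt((x₂-x₁)² + (y₂-y₁)²)
dx = (-18) - 19 = -37
dy = (-2) - (-14) = 12
d = sqrt((-37)² + 12²) = sqrt(1369 + 144) = sqrt(1513) = 38.90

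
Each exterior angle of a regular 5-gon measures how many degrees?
Exterior angle of a regular n-gon = 360/n
Exterior angle = 360/5
Exterior angle = 72 degrees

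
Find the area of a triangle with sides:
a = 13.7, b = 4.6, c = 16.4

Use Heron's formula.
s = (a+b+c)/2 = (13.7+4.6+16.4)/2 = 17.35
A = √(s(s-a)(s-b)(s-c)) = √(17.35·3.65·12.75·0.95)
A = √767.054 = 27.7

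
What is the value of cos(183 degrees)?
cos(183 degrees) = -0.9986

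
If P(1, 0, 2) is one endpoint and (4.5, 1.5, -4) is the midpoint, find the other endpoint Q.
Q = (2×4.5 - 1, 2×1.5 - 0, 2×(-4) - 2) = (8, 3, -10)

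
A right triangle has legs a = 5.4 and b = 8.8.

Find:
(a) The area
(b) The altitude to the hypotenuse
(a) Area = ½ab = ½·5.4·8.8 = 23.76
(b) Hypotenuse c = √(5.4² + 8.8²) = √106.6 = 10.3247
    Area = ½·c·h_c  →  h_c = 2·Area/c = 2·23.76/10.3247 = 4.603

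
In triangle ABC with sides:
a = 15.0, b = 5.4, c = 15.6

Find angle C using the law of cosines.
cos(C) = (a² + b² - c²)/(2ab)
cos(C) = (15.0² + 5.4² - 15.6²)/(2·15.0·5.4) = 10.8/162 = 0.066667
C = arccos(0.066667) = 86.18°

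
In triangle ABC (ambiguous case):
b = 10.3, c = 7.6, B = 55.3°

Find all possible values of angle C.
sin(C)/c = sin(B)/b  →  sin(C) = c·sin(B)/b = 7.6·sin(55.3°)/10.3 = 0.606631
C₁ = arcsin(0.606631) = 37.35°,  C₂ = 180° - C₁ = 142.65°
Check C₂: A = 180° - 55.3° - 142.65° = -17.95° ≤ 0, rejected
C = 37.35° (one solution)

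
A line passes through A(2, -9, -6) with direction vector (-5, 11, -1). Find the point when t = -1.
P(-1) = (2 + (-5)(-1), -9 + 11(-1), -6 + (-1)(-1)) = (7, -20, -5)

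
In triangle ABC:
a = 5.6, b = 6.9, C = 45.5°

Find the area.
Using A = ½ab·sin(C):
A = ½·5.6·6.9·sin(45.5°) = ½·38.64·0.713250 = 13.78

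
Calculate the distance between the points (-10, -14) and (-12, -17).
Using the distance formula: d = sqrt((x₂-x₁)² + (y₂-y₁)²)
dx = (-12) - (-10) = -2
dy = (-17) - (-14) = -3
d = sqrt((-2)² + (-3)²) = sqrt(4 + 9) = sqrt(13) = 3.61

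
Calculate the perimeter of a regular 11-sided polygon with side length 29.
Perimeter = number of sides * side length
Perimeter = 11 * 29
Perimeter = 319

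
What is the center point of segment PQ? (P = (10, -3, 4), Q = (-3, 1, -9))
Midpoint = ((10-3)/2, (-3+1)/2, (4-9)/2) = (3.5, -1, -2.5)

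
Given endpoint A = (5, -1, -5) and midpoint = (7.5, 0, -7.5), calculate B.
B = (2×7.5 - 5, 2×0 - (-1), 2×(-7.5) - (-5)) = (10, 1, -10)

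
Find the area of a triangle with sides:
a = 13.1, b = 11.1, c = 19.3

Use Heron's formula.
s = (a+b+c)/2 = (13.1+11.1+19.3)/2 = 21.75
A = √(s(s-a)(s-b)(s-c)) = √(21.75·8.65·10.65·2.45)
A = √4908.98 = 70.06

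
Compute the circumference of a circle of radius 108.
Circumference = 2 * pi * r
Circumference = 2 * pi * 108
Circumference = 678.58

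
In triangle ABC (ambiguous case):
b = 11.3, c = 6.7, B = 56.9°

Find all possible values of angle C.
sin(C)/c = sin(B)/b  →  sin(C) = c·sin(B)/b = 6.7·sin(56.9°)/11.3 = 0.496700
C₁ = arcsin(0.496700) = 29.78°,  C₂ = 180° - C₁ = 150.22°
Check C₂: A = 180° - 56.9° - 150.22° = -27.12° ≤ 0, rejected
C = 29.78° (one solution)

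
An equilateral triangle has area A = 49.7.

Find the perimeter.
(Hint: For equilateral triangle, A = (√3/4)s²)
A = (√3/4)s²  →  s² = 4A/√3 = 4·49.7/√3 = 114.777
s = 10.7134
Perimeter = 3s = 32.14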